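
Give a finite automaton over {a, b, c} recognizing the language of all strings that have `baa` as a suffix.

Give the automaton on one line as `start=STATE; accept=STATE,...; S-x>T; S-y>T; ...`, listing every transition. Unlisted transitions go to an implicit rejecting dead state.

start=S0; accept=S3; S0-a>S0; S0-b>S1; S0-c>S0; S1-a>S2; S1-b>S1; S1-c>S0; S2-a>S3; S2-b>S1; S2-c>S0; S3-a>S0; S3-b>S1; S3-c>S0

Remember how much of `baa` the current input suffix matches. State S0 means no match yet; S1 means the last symbol is `b`; S2 means the last 2 symbols are `ba`; S3 means the last 3 symbols are `baa`. Only S3 accepts. On a mismatch, fall back to the longest proper suffix that is still a prefix of `baa`.
With 4 states:
        a   b   c  
>  S0   S0  S1  S0 
   S1   S2  S1  S0 
   S2   S3  S1  S0 
 * S3   S0  S1  S0 
(> = start, * = accepting)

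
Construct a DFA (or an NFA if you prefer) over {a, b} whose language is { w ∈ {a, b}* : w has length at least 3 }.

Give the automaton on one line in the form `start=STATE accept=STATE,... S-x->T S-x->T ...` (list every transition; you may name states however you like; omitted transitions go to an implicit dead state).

start=q0 accept=q3,q4 q0-a->q1 q0-b->q1 q1-a->q2 q1-b->q2 q2-a->q3 q2-b->q3 q3-a->q4 q3-b->q4 q4-a->q4 q4-b->q4

Count input length up to 4: every symbol moves from q0 toward q4, which means 'more than 3' and absorbs. Accept from {q3, q4}.
With 5 states:
        a   b  
>  q0   q1  q1 
   q1   q2  q2 
   q2   q3  q3 
 * q3   q4  q4 
 * q4   q4  q4 
(> = start, * = accepting)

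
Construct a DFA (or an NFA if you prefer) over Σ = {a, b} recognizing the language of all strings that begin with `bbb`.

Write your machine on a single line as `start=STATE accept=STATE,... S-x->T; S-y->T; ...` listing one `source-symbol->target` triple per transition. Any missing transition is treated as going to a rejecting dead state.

start=s0; accept=s3; s0-a->s4; s0-b->s1; s1-a->s4; s1-b->s2; s2-a->s4; s2-b->s3; s3-a->s3; s3-b->s3; s4-a->s4; s4-b->s4

Check the first 3 symbols one by one: s0 through s2 record how many have matched `bbb` so far; any wrong symbol goes to the dead state s4. After all 3 match we enter the accepting sink s3.
5 states suffice.
        a   b  
>  s0   s4  s1 
   s1   s4  s2 
   s2   s4  s3 
 * s3   s3  s3 
   s4   s4  s4 
(> = start, * = accepting)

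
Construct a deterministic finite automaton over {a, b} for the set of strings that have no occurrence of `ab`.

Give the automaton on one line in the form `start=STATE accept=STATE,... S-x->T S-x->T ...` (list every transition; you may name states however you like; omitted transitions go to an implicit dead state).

This is the complement of 'contains `ab`'. Use the same substring-matching states — s0 through s2 holding how much of `ab` has just been matched — but flip the accepting set: everything except the trap s2 accepts.
With 3 states:
        a   b  
>* s0   s1  s0 
 * s1   s1  s2 
   s2   s2  s2 
(> = start, * = accepting)

start=s0 accept=s0,s1 s0-a->s1 s0-b->s0 s1-a->s1 s1-b->s2 s2-a->s2 s2-b->s2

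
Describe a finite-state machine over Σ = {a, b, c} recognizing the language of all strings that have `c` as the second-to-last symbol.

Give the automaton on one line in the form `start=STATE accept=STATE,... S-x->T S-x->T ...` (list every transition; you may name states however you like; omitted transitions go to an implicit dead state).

start=S0 accept=S10,S11,S12 S0-a->S1 S0-b->S2 S0-c->S3 S1-a->S4 S1-b->S5 S1-c->S6 S2-a->S7 S2-b->S8 S2-c->S9 S3-a->S10 S3-b->S11 S3-c->S12 S4-a->S4 S4-b->S5 S4-c->S6 S5-a->S7 S5-b->S8 S5-c->S9 S6-a->S10 S6-b->S11 S6-c->S12 S7-a->S4 S7-b->S5 S7-c->S6 S8-a->S7 S8-b->S8 S8-c->S9 S9-a->S10 S9-b->S11 S9-c->S12 S10-a->S4 S10-b->S5 S10-c->S6 S11-a->S7 S11-b->S8 S11-c->S9 S12-a->S10 S12-b->S11 S12-c->S12

Because acceptance depends on a position counted from the end, the machine has to buffer the most recent 2 symbols. Make each state the string of the last up-to-2 symbols read; on input `x` shift the window left and append `x`. Accept when the buffered window has length 2 and begins with `c`.
          a    b    c  
>  S0     S1   S2   S3 
   S1     S4   S5   S6 
   S2     S7   S8   S9 
   S3    S10  S11  S12 
   S4     S4   S5   S6 
   S5     S7   S8   S9 
   S6    S10  S11  S12 
   S7     S4   S5   S6 
   S8     S7   S8   S9 
   S9    S10  S11  S12 
 * S10    S4   S5   S6 
 * S11    S7   S8   S9 
 * S12   S10  S11  S12 
(> = start, * = accepting)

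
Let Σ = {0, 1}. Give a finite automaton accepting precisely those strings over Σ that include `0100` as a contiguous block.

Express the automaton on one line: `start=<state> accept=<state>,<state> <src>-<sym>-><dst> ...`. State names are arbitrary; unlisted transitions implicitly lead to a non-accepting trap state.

States A..D record the length of the longest prefix of `0100` that matches the current input suffix. Reaching E means `0100` has been seen, and we stay there forever. Accept from E.
A 5-state machine:
       0  1 
>  A   B  A 
   B   B  C 
   C   D  A 
   D   E  C 
 * E   E  E 
(> = start, * = accepting)

start=A accept=E A-0->B A-1->A B-0->B B-1->C C-0->D C-1->A D-0->E D-1->C E-0->E E-1->E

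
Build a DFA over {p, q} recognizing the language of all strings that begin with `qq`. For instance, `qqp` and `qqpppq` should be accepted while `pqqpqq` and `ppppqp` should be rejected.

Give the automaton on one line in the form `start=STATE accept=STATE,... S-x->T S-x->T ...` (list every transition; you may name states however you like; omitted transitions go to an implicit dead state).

Walk along `qq` while the input agrees: from s0 take `q` to s1, and so on. Any deviation drops to the rejecting sink s3. Once s2 is reached the prefix is confirmed and every continuation is accepted.
A 4-state machine:
        p   q  
>  s0   s3  s1 
   s1   s3  s2 
 * s2   s2  s2 
   s3   s3  s3 
(> = start, * = accepting)

start=s0 accept=s2 s0-p->s3 s0-q->s1 s1-p->s3 s1-q->s2 s2-p->s2 s2-q->s2 s3-p->s3 s3-q->s3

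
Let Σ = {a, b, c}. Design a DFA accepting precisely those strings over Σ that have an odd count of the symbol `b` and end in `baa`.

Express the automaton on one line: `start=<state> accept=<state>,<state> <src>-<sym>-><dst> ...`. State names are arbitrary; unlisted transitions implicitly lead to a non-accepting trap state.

start=q0 accept=q5 q0-a->q0 q0-b->q1 q0-c->q0 q1-a->q2 q1-b->q3 q1-c->q4 q2-a->q5 q2-b->q3 q2-c->q4 q3-a->q6 q3-b->q1 q3-c->q0 q4-a->q4 q4-b->q3 q4-c->q4 q5-a->q4 q5-b->q3 q5-c->q4 q6-a->q7 q6-b->q1 q6-c->q0 q7-a->q0 q7-b->q1 q7-c->q0

Run two small machines in parallel and take their product. One (2 states) tracks the count of `b`s modulo 2; the other (4 states) tracks how much of the suffix `baa` has currently been matched. Each combined state is a pair, one component from each; accept when both components accept.
        a   b   c  
>  q0   q0  q1  q0 
   q1   q2  q3  q4 
   q2   q5  q3  q4 
   q3   q6  q1  q0 
   q4   q4  q3  q4 
 * q5   q4  q3  q4 
   q6   q7  q1  q0 
   q7   q0  q1  q0 
(> = start, * = accepting)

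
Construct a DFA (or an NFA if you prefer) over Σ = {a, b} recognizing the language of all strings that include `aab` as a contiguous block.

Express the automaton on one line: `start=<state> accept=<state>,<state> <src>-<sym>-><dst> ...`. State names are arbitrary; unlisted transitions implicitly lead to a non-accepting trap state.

start=S0 accept=S3 S0-a->S1 S0-b->S0 S1-a->S2 S1-b->S0 S2-a->S2 S2-b->S3 S3-a->S3 S3-b->S3

Track how much of `aab` has been matched so far: state S0 is no progress, S3 is the absorbing accept state reached once `aab` has occurred. Intermediate states record partial matches; on a mismatch, fall back to the longest reusable overlap.
With 4 states:
        a   b  
>  S0   S1  S0 
   S1   S2  S0 
   S2   S2  S3 
 * S3   S3  S3 
(> = start, * = accepting)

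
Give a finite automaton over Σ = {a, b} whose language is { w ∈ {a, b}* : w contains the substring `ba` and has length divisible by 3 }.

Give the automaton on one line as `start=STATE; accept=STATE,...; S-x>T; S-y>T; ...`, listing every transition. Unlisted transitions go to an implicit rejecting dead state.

Run two small machines in parallel and take their product. The first has 3 states tracking whether and how much of `ba` has been seen; the second has 3 states tracking the input length modulo 3. A product state is a pair (one from each), accepting exactly when both do.
A 9-state machine:
        a   b  
>  q0   q1  q2 
   q1   q3  q4 
   q2   q5  q4 
   q3   q0  q6 
   q4   q7  q6 
   q5   q7  q7 
   q6   q8  q2 
 * q7   q8  q8 
   q8   q5  q5 
(> = start, * = accepting)

start=q0; accept=q7; q0-a>q1; q0-b>q2; q1-a>q3; q1-b>q4; q2-a>q5; q2-b>q4; q3-a>q0; q3-b>q6; q4-a>q7; q4-b>q6; q5-a>q7; q5-b>q7; q6-a>q8; q6-b>q2; q7-a>q8; q7-b>q8; q8-a>q5; q8-b>q5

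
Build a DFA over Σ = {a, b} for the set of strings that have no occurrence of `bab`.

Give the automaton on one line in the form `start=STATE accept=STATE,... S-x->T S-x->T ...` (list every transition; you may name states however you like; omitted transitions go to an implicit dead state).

start=s0 accept=s0,s1,s2 s0-a->s0 s0-b->s1 s1-a->s2 s1-b->s1 s2-a->s0 s2-b->s3 s3-a->s3 s3-b->s3

This is the complement of 'contains `bab`'. Use the same substring-matching states — s0 through s3 holding how much of `bab` has just been matched — but flip the accepting set: everything except the trap s3 accepts.
A 4-state machine:
        a   b  
>* s0   s0  s1 
 * s1   s2  s1 
 * s2   s0  s3 
   s3   s3  s3 
(> = start, * = accepting)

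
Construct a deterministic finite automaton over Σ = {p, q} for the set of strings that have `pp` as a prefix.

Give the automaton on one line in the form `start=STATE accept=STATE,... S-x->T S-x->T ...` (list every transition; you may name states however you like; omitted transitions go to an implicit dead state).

Check the first 2 symbols one by one: S0 through S1 record how many have matched `pp` so far; any wrong symbol goes to the dead state S3. After all 2 match we enter the accepting sink S2.
        p   q  
>  S0   S1  S3 
   S1   S2  S3 
 * S2   S2  S2 
   S3   S3  S3 
(> = start, * = accepting)

start=S0 accept=S2 S0-p->S1 S0-q->S3 S1-p->S2 S1-q->S3 S2-p->S2 S2-q->S2 S3-p->S3 S3-q->S3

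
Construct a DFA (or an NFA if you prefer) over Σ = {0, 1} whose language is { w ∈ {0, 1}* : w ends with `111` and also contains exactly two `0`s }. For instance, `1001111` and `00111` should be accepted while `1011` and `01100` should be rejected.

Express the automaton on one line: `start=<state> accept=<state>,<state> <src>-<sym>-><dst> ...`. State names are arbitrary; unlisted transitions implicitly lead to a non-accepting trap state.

Handle the two conditions separately and then intersect. One (4 states) tracks how much of the suffix `111` has currently been matched; the other (4 states) tracks the count of `0`s, saturating at 3. Each combined state is a pair, one component from each; accept when both components accept.
With 16 states:
          0    1  
>  S0     S1   S2 
   S1     S3   S4 
   S2     S1   S5 
   S3     S6   S7 
   S4     S3   S8 
   S5     S1   S9 
   S6     S6  S10 
   S7     S6  S11 
   S8     S3  S12 
   S9     S1   S9 
   S10    S6  S13 
   S11    S6  S14 
   S12    S3  S12 
   S13    S6  S15 
 * S14    S6  S14 
   S15    S6  S15 
(> = start, * = accepting)

start=S0 accept=S14 S0-0->S1 S0-1->S2 S1-0->S3 S1-1->S4 S2-0->S1 S2-1->S5 S3-0->S6 S3-1->S7 S4-0->S3 S4-1->S8 S5-0->S1 S5-1->S9 S6-0->S6 S6-1->S10 S7-0->S6 S7-1->S11 S8-0->S3 S8-1->S12 S9-0->S1 S9-1->S9 S10-0->S6 S10-1->S13 S11-0->S6 S11-1->S14 S12-0->S3 S12-1->S12 S13-0->S6 S13-1->S15 S14-0->S6 S14-1->S14 S15-0->S6 S15-1->S15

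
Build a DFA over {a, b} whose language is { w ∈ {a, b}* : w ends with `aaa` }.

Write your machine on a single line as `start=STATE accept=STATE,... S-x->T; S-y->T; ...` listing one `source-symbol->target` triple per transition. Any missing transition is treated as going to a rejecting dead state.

start=S0; accept=S3; S0-a->S1; S0-b->S0; S1-a->S2; S1-b->S0; S2-a->S3; S2-b->S0; S3-a->S3; S3-b->S0

Remember how much of `aaa` the current input suffix matches. State S0 means no match yet; S1 means the last symbol is `a`; S2 means the last 2 symbols are `aa`; S3 means the last 3 symbols are `aaa`. Only S3 accepts. On a mismatch, fall back to the longest proper suffix that is still a prefix of `aaa`.
With 4 states:
        a   b  
>  S0   S1  S0 
   S1   S2  S0 
   S2   S3  S0 
 * S3   S3  S0 
(> = start, * = accepting)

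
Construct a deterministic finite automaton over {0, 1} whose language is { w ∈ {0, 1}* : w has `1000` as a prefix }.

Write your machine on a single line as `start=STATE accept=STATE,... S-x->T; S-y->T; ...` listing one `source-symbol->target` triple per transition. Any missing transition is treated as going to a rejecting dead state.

Check the first 4 symbols one by one: q0 through q3 record how many have matched `1000` so far; any wrong symbol goes to the dead state q5. After all 4 match we enter the accepting sink q4.
6 states suffice.
        0   1  
>  q0   q5  q1 
   q1   q2  q5 
   q2   q3  q5 
   q3   q4  q5 
 * q4   q4  q4 
   q5   q5  q5 
(> = start, * = accepting)

start=q0; accept=q4; q0-0->q5; q0-1->q1; q1-0->q2; q1-1->q5; q2-0->q3; q2-1->q5; q3-0->q4; q3-1->q5; q4-0->q4; q4-1->q4; q5-0->q5; q5-1->q5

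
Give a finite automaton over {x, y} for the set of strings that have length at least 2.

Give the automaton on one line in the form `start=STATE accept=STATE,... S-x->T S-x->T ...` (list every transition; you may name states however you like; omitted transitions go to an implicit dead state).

start=A accept=C,D A-x->B A-y->B B-x->C B-y->C C-x->D C-y->D D-x->D D-y->D

We only need to distinguish lengths 0, 1, …, 2, and '>2'. Chain A → B → C → D on every symbol, with D looping. Accepting states: {C, D}.
4 states suffice.
       x  y 
>  A   B  B 
   B   C  C 
 * C   D  D 
 * D   D  D 
(> = start, * = accepting)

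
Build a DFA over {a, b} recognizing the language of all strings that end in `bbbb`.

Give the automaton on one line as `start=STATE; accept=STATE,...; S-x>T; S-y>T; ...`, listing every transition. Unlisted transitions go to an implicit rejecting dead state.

Remember how much of `bbbb` the current input suffix matches. State q0 means no match yet; q1 means the last symbol is `b`; q2 means the last 2 symbols are `bb`; q3 means the last 3 symbols are `bbb`; q4 means the last 4 symbols are `bbbb`. Only q4 accepts. On a mismatch, fall back to the longest proper suffix that is still a prefix of `bbbb`.
A 5-state machine:
        a   b  
>  q0   q0  q1 
   q1   q0  q2 
   q2   q0  q3 
   q3   q0  q4 
 * q4   q0  q4 
(> = start, * = accepting)

start=q0; accept=q4; q0-a>q0; q0-b>q1; q1-a>q0; q1-b>q2; q2-a>q0; q2-b>q3; q3-a>q0; q3-b>q4; q4-a>q0; q4-b>q4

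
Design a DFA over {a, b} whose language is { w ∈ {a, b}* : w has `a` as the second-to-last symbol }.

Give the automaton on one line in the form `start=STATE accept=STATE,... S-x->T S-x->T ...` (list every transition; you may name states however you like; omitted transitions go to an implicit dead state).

Because acceptance depends on a position counted from the end, the machine has to buffer the most recent 2 symbols. Make each state the string of the last up-to-2 symbols read; on input `x` shift the window left and append `x`. Accept when the buffered window has length 2 and begins with `a`.
7 states suffice.
        a   b  
>  q0   q1  q2 
   q1   q3  q4 
   q2   q5  q6 
 * q3   q3  q4 
 * q4   q5  q6 
   q5   q3  q4 
   q6   q5  q6 
(> = start, * = accepting)

start=q0 accept=q3,q4 q0-a->q1 q0-b->q2 q1-a->q3 q1-b->q4 q2-a->q5 q2-b->q6 q3-a->q3 q3-b->q4 q4-a->q5 q4-b->q6 q5-a->q3 q5-b->q4 q6-a->q5 q6-b->q6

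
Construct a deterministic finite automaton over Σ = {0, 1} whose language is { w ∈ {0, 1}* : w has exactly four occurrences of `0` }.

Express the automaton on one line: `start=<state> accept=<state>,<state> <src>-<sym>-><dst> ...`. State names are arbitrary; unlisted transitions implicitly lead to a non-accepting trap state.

Count `0`s, saturating at 5: states s0 through s4 mean 0 through 4 `0`s seen; s5 means more than 4. Each `0` increments (capped at s5); other symbols loop. Accept from {s4}.
A 6-state machine:
        0   1  
>  s0   s1  s0 
   s1   s2  s1 
   s2   s3  s2 
   s3   s4  s3 
 * s4   s5  s4 
   s5   s5  s5 
(> = start, * = accepting)

start=s0 accept=s4 s0-0->s1 s0-1->s0 s1-0->s2 s1-1->s1 s2-0->s3 s2-1->s2 s3-0->s4 s3-1->s3 s4-0->s5 s4-1->s4 s5-0->s5 s5-1->s5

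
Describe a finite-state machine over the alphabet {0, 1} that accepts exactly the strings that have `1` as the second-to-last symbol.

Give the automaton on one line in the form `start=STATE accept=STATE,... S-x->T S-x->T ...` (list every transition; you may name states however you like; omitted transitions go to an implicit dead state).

start=q0 accept=q5,q6 q0-0->q1 q0-1->q2 q1-0->q3 q1-1->q4 q2-0->q5 q2-1->q6 q3-0->q3 q3-1->q4 q4-0->q5 q4-1->q6 q5-0->q3 q5-1->q4 q6-0->q5 q6-1->q6

A DFA must remember the last 2 symbols (since which symbol is second-to-last isn't known until the input ends). Use one state per possible window of the last ≤2 symbols; accept from those whose window starts with `1`.
7 states suffice.
        0   1  
>  q0   q1  q2 
   q1   q3  q4 
   q2   q5  q6 
   q3   q3  q4 
   q4   q5  q6 
 * q5   q3  q4 
 * q6   q5  q6 
(> = start, * = accepting)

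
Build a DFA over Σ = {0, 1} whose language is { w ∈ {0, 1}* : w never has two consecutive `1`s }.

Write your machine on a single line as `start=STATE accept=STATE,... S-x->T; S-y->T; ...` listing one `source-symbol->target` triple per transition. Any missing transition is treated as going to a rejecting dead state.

This is the complement of 'contains `11`'. Use the same substring-matching states — S0 through S2 holding how much of `11` has just been matched — but flip the accepting set: everything except the trap S2 accepts.
A 3-state machine:
        0   1  
>* S0   S0  S1 
 * S1   S0  S2 
   S2   S2  S2 
(> = start, * = accepting)

start=S0; accept=S0,S1; S0-0->S0; S0-1->S1; S1-0->S0; S1-1->S2; S2-0->S2; S2-1->S2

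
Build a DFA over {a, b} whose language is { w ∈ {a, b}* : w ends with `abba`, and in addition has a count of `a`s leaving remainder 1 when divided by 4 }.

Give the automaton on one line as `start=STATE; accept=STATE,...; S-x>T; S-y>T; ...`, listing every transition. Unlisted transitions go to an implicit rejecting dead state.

start=s0; accept=s7; s0-a>s1; s0-b>s0; s1-a>s2; s1-b>s1; s2-a>s3; s2-b>s2; s3-a>s4; s3-b>s3; s4-a>s1; s4-b>s5; s5-a>s1; s5-b>s6; s6-a>s7; s6-b>s0; s7-a>s2; s7-b>s1

Build one automaton per condition and run them in lockstep. One (5 states) tracks how much of the suffix `abba` has currently been matched; the other (4 states) tracks the count of `a`s modulo 4. Each combined state is a pair, one component from each; accept when both components accept. Minimizing collapses redundant product states.
With 8 states:
        a   b  
>  s0   s1  s0 
   s1   s2  s1 
   s2   s3  s2 
   s3   s4  s3 
   s4   s1  s5 
   s5   s1  s6 
   s6   s7  s0 
 * s7   s2  s1 
(> = start, * = accepting)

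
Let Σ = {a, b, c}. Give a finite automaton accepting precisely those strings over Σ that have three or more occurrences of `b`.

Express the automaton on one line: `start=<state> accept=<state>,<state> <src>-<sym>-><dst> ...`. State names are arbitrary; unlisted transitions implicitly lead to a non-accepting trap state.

Only the number of `b`s matters, and only up to 4. Make a chain q0 → q1 → q2 → q3 → q4 advanced by each `b` (with q4 absorbing); every other symbol self-loops. The accepting set is {q3, q4}.
A 5-state machine:
        a   b   c  
>  q0   q0  q1  q0 
   q1   q1  q2  q1 
   q2   q2  q3  q2 
 * q3   q3  q4  q3 
 * q4   q4  q4  q4 
(> = start, * = accepting)

start=q0 accept=q3,q4 q0-a->q0 q0-b->q1 q0-c->q0 q1-a->q1 q1-b->q2 q1-c->q1 q2-a->q2 q2-b->q3 q2-c->q2 q3-a->q3 q3-b->q4 q3-c->q3 q4-a->q4 q4-b->q4 q4-c->q4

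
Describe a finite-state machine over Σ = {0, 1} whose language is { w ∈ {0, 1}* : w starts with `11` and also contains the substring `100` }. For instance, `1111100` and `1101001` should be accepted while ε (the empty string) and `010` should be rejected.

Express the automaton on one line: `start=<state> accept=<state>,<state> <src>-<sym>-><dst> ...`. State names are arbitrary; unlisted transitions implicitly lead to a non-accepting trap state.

Build one automaton per condition and run them in lockstep. One (4 states) tracks whether the input so far still matches the prefix `11`; the other (4 states) tracks whether and how much of `100` has been seen. Each combined state is a pair, one component from each; accept when both components accept.
        0   1  
>  q0   q1  q2 
   q1   q1  q3 
   q2   q4  q5 
   q3   q4  q3 
   q4   q6  q3 
   q5   q7  q5 
   q6   q6  q6 
   q7   q8  q5 
 * q8   q8  q8 
(> = start, * = accepting)

start=q0 accept=q8 q0-0->q1 q0-1->q2 q1-0->q1 q1-1->q3 q2-0->q4 q2-1->q5 q3-0->q4 q3-1->q3 q4-0->q6 q4-1->q3 q5-0->q7 q5-1->q5 q6-0->q6 q6-1->q6 q7-0->q8 q7-1->q5 q8-0->q8 q8-1->q8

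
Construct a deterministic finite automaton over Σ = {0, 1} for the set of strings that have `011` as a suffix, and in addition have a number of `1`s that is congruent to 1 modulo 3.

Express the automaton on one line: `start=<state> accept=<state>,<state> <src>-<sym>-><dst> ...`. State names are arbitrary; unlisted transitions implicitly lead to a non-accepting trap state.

Handle the two conditions separately and then intersect. The first has 4 states tracking how much of the suffix `011` has currently been matched; the second has 3 states tracking the count of `1`s modulo 3. A product state is a pair (one from each), accepting exactly when both do. Minimizing collapses redundant product states.
With 6 states:
        0   1  
>  S0   S0  S1 
   S1   S1  S2 
   S2   S3  S0 
   S3   S3  S4 
   S4   S0  S5 
 * S5   S1  S2 
(> = start, * = accepting)

start=S0 accept=S5 S0-0->S0 S0-1->S1 S1-0->S1 S1-1->S2 S2-0->S3 S2-1->S0 S3-0->S3 S3-1->S4 S4-0->S0 S4-1->S5 S5-0->S1 S5-1->S2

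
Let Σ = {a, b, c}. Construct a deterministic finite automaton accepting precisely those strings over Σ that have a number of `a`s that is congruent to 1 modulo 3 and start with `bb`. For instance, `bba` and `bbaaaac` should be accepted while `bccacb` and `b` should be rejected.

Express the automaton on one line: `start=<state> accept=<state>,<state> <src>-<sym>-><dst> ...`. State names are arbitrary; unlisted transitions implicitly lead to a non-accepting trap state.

Run two small machines in parallel and take their product. The first has 3 states tracking the count of `a`s modulo 3; the second has 4 states tracking whether the input so far still matches the prefix `bb`. A product state is a pair (one from each), accepting exactly when both do. Equivalent product states are then merged.
A 6-state machine:
        a   b   c  
>  q0   q1  q2  q1 
   q1   q1  q1  q1 
   q2   q1  q3  q1 
   q3   q4  q3  q3 
 * q4   q5  q4  q4 
   q5   q3  q5  q5 
(> = start, * = accepting)

start=q0 accept=q4 q0-a->q1 q0-b->q2 q0-c->q1 q1-a->q1 q1-b->q1 q1-c->q1 q2-a->q1 q2-b->q3 q2-c->q1 q3-a->q4 q3-b->q3 q3-c->q3 q4-a->q5 q4-b->q4 q4-c->q4 q5-a->q3 q5-b->q5 q5-c->q5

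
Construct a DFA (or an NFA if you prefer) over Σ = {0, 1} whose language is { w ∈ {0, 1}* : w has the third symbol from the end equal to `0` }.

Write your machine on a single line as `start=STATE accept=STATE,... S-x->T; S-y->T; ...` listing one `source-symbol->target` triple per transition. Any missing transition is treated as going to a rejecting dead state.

start=A; accept=H,I,J,K; A-0->B; A-1->C; B-0->D; B-1->E; C-0->F; C-1->G; D-0->H; D-1->I; E-0->J; E-1->K; F-0->L; F-1->M; G-0->N; G-1->O; H-0->H; H-1->I; I-0->J; I-1->K; J-0->L; J-1->M; K-0->N; K-1->O; L-0->H; L-1->I; M-0->J; M-1->K; N-0->L; N-1->M; O-0->N; O-1->O

Because acceptance depends on a position counted from the end, the machine has to buffer the most recent 3 symbols. Make each state the string of the last up-to-3 symbols read; on input `x` shift the window left and append `x`. Accept when the buffered window has length 3 and begins with `0`.
With 15 states:
       0  1 
>  A   B  C 
   B   D  E 
   C   F  G 
   D   H  I 
   E   J  K 
   F   L  M 
   G   N  O 
 * H   H  I 
 * I   J  K 
 * J   L  M 
 * K   N  O 
   L   H  I 
   M   J  K 
   N   L  M 
   O   N  O 
(> = start, * = accepting)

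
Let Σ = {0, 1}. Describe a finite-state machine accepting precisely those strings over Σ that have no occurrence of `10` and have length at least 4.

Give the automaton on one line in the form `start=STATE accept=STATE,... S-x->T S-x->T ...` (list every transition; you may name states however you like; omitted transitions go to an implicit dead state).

start=s0 accept=s9,s10,s12,s13 s0-0->s1 s0-1->s2 s1-0->s3 s1-1->s4 s2-0->s5 s2-1->s4 s3-0->s6 s3-1->s7 s4-0->s8 s4-1->s7 s5-0->s8 s5-1->s8 s6-0->s9 s6-1->s10 s7-0->s11 s7-1->s10 s8-0->s11 s8-1->s11 s9-0->s12 s9-1->s13 s10-0->s14 s10-1->s13 s11-0->s14 s11-1->s14 s12-0->s12 s12-1->s13 s13-0->s14 s13-1->s13 s14-0->s14 s14-1->s14

Build one automaton per condition and run them in lockstep. One (3 states) tracks partial matches of the forbidden pattern `10`; the other (6 states) tracks the input length, saturating at 5. Each combined state is a pair, one component from each; accept when both components accept.
With 15 states:
          0    1  
>  s0     s1   s2 
   s1     s3   s4 
   s2     s5   s4 
   s3     s6   s7 
   s4     s8   s7 
   s5     s8   s8 
   s6     s9  s10 
   s7    s11  s10 
   s8    s11  s11 
 * s9    s12  s13 
 * s10   s14  s13 
   s11   s14  s14 
 * s12   s12  s13 
 * s13   s14  s13 
   s14   s14  s14 
(> = start, * = accepting)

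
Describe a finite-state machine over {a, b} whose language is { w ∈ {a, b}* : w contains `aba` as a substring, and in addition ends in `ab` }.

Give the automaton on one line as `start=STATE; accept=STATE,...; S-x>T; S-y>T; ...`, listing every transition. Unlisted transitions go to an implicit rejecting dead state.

Build one automaton per condition and run them in lockstep. One (4 states) tracks whether and how much of `aba` has been seen; the other (3 states) tracks how much of the suffix `ab` has currently been matched. Each combined state is a pair, one component from each; accept when both components accept.
A 6-state machine:
        a   b  
>  q0   q1  q0 
   q1   q1  q2 
   q2   q3  q0 
   q3   q3  q4 
 * q4   q3  q5 
   q5   q3  q5 
(> = start, * = accepting)

start=q0; accept=q4; q0-a>q1; q0-b>q0; q1-a>q1; q1-b>q2; q2-a>q3; q2-b>q0; q3-a>q3; q3-b>q4; q4-a>q3; q4-b>q5; q5-a>q3; q5-b>q5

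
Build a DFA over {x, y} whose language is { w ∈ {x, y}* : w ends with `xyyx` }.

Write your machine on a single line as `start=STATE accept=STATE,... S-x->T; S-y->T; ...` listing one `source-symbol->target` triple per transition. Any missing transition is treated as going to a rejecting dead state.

start=s0; accept=s4; s0-x->s1; s0-y->s0; s1-x->s1; s1-y->s2; s2-x->s1; s2-y->s3; s3-x->s4; s3-y->s0; s4-x->s1; s4-y->s2

Remember how much of `xyyx` the current input suffix matches. State s0 means no match yet; s1 means the last symbol is `x`; s2 means the last 2 symbols are `xy`; s3 means the last 3 symbols are `xyy`; s4 means the last 4 symbols are `xyyx`. Only s4 accepts. On a mismatch, fall back to the longest proper suffix that is still a prefix of `xyyx`.
A 5-state machine:
        x   y  
>  s0   s1  s0 
   s1   s1  s2 
   s2   s1  s3 
   s3   s4  s0 
 * s4   s1  s2 
(> = start, * = accepting)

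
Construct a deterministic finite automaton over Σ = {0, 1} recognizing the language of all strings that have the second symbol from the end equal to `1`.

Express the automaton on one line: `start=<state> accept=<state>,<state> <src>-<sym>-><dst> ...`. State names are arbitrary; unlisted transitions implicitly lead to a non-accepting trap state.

start=S0 accept=S5,S6 S0-0->S1 S0-1->S2 S1-0->S3 S1-1->S4 S2-0->S5 S2-1->S6 S3-0->S3 S3-1->S4 S4-0->S5 S4-1->S6 S5-0->S3 S5-1->S4 S6-0->S5 S6-1->S6

Because acceptance depends on a position counted from the end, the machine has to buffer the most recent 2 symbols. Make each state the string of the last up-to-2 symbols read; on input `x` shift the window left and append `x`. Accept when the buffered window has length 2 and begins with `1`.
        0   1  
>  S0   S1  S2 
   S1   S3  S4 
   S2   S5  S6 
   S3   S3  S4 
   S4   S5  S6 
 * S5   S3  S4 
 * S6   S5  S6 
(> = start, * = accepting)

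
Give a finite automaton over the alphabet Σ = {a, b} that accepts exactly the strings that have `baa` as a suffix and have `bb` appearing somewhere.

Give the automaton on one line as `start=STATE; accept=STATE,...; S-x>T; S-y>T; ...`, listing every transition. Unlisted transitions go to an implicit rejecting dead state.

start=q0; accept=q4; q0-a>q0; q0-b>q1; q1-a>q0; q1-b>q2; q2-a>q3; q2-b>q2; q3-a>q4; q3-b>q2; q4-a>q5; q4-b>q2; q5-a>q5; q5-b>q2

Handle the two conditions separately and then intersect. The first has 4 states tracking how much of the suffix `baa` has currently been matched; the second has 3 states tracking whether and how much of `bb` has been seen. A product state is a pair (one from each), accepting exactly when both do. After merging equivalent states the machine shrinks.
6 states suffice.
        a   b  
>  q0   q0  q1 
   q1   q0  q2 
   q2   q3  q2 
   q3   q4  q2 
 * q4   q5  q2 
   q5   q5  q2 
(> = start, * = accepting)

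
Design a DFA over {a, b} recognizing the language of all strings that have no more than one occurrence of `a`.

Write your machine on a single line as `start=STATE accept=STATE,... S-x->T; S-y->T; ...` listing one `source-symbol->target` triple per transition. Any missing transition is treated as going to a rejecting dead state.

start=q0; accept=q0,q1; q0-a->q1; q0-b->q0; q1-a->q2; q1-b->q1; q2-a->q2; q2-b->q2

Count `a`s, saturating at 2: state q0 means no `a` yet, q1 means one `a` seen, q2 means more than one. Each `a` increments (capped at q2); other symbols loop. Accept from {q0, q1}.
With 3 states:
        a   b  
>* q0   q1  q0 
 * q1   q2  q1 
   q2   q2  q2 
(> = start, * = accepting)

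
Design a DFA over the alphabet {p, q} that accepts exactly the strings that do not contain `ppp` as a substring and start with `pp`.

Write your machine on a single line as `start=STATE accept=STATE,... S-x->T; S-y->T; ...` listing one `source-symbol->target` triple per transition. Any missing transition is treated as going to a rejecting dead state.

start=A; accept=D,E,F; A-p->B; A-q->C; B-p->D; B-q->C; C-p->C; C-q->C; D-p->C; D-q->E; E-p->F; E-q->E; F-p->D; F-q->E

Build one automaton per condition and run them in lockstep. The first has 4 states tracking partial matches of the forbidden pattern `ppp`; the second has 4 states tracking whether the input so far still matches the prefix `pp`. A product state is a pair (one from each), accepting exactly when both do. Minimizing collapses redundant product states.
With 6 states:
       p  q 
>  A   B  C 
   B   D  C 
   C   C  C 
 * D   C  E 
 * E   F  E 
 * F   D  E 
(> = start, * = accepting)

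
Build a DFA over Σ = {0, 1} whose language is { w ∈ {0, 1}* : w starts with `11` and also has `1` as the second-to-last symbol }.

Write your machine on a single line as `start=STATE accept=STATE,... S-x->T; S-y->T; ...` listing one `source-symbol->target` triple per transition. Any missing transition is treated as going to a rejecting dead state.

Build one automaton per condition and run them in lockstep. The first has 4 states tracking whether the input so far still matches the prefix `11`; the second has 7 states tracking the last 2 symbols read. A product state is a pair (one from each), accepting exactly when both do. Minimizing collapses redundant product states.
With 7 states:
        0   1  
>  q0   q1  q2 
   q1   q1  q1 
   q2   q1  q3 
 * q3   q4  q3 
 * q4   q5  q6 
   q5   q5  q6 
   q6   q4  q3 
(> = start, * = accepting)

start=q0; accept=q3,q4; q0-0->q1; q0-1->q2; q1-0->q1; q1-1->q1; q2-0->q1; q2-1->q3; q3-0->q4; q3-1->q3; q4-0->q5; q4-1->q6; q5-0->q5; q5-1->q6; q6-0->q4; q6-1->q3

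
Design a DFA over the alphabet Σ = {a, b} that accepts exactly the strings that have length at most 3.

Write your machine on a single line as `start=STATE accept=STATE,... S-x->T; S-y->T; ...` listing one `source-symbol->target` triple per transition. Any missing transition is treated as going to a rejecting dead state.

We only need to distinguish lengths 0, 1, …, 3, and '>3'. Chain S0 → S1 → S2 → S3 → S4 on every symbol, with S4 looping. Accepting states: {S0, S1, S2, S3}.
With 5 states:
        a   b  
>* S0   S1  S1 
 * S1   S2  S2 
 * S2   S3  S3 
 * S3   S4  S4 
   S4   S4  S4 
(> = start, * = accepting)

start=S0; accept=S0,S1,S2,S3; S0-a->S1; S0-b->S1; S1-a->S2; S1-b->S2; S2-a->S3; S2-b->S3; S3-a->S4; S3-b->S4; S4-a->S4; S4-b->S4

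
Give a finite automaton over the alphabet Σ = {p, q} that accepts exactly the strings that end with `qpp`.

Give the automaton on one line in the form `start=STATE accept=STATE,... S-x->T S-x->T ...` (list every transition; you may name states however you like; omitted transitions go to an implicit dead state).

start=A accept=D A-p->A A-q->B B-p->C B-q->B C-p->D C-q->B D-p->A D-q->B

Let each state record the length of the longest suffix of the input read so far that is also a prefix of `qpp`. B means the last symbol is `q`; C means the last 2 symbols are `qp`; D means the last 3 symbols are `qpp`. Accept only at D, where the string currently ends in `qpp`.
4 states suffice.
       p  q 
>  A   A  B 
   B   C  B 
   C   D  B 
 * D   A  B 
(> = start, * = accepting)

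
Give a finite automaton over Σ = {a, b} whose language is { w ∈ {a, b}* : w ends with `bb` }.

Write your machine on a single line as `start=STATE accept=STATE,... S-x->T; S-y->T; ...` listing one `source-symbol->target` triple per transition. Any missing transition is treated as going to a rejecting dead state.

Remember how much of `bb` the current input suffix matches. State q0 means no match yet; q1 means the last symbol is `b`; q2 means the last 2 symbols are `bb`. Only q2 accepts. On a mismatch, fall back to the longest proper suffix that is still a prefix of `bb`.
A 3-state machine:
        a   b  
>  q0   q0  q1 
   q1   q0  q2 
 * q2   q0  q2 
(> = start, * = accepting)

start=q0; accept=q2; q0-a->q0; q0-b->q1; q1-a->q0; q1-b->q2; q2-a->q0; q2-b->q2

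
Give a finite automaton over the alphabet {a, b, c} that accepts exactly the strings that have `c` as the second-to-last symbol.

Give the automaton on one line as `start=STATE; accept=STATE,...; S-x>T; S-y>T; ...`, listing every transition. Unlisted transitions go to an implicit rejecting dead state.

start=q0; accept=q10,q11,q12; q0-a>q1; q0-b>q2; q0-c>q3; q1-a>q4; q1-b>q5; q1-c>q6; q2-a>q7; q2-b>q8; q2-c>q9; q3-a>q10; q3-b>q11; q3-c>q12; q4-a>q4; q4-b>q5; q4-c>q6; q5-a>q7; q5-b>q8; q5-c>q9; q6-a>q10; q6-b>q11; q6-c>q12; q7-a>q4; q7-b>q5; q7-c>q6; q8-a>q7; q8-b>q8; q8-c>q9; q9-a>q10; q9-b>q11; q9-c>q12; q10-a>q4; q10-b>q5; q10-c>q6; q11-a>q7; q11-b>q8; q11-c>q9; q12-a>q10; q12-b>q11; q12-c>q12

Because acceptance depends on a position counted from the end, the machine has to buffer the most recent 2 symbols. Make each state the string of the last up-to-2 symbols read; on input `x` shift the window left and append `x`. Accept when the buffered window has length 2 and begins with `c`.
          a    b    c  
>  q0     q1   q2   q3 
   q1     q4   q5   q6 
   q2     q7   q8   q9 
   q3    q10  q11  q12 
   q4     q4   q5   q6 
   q5     q7   q8   q9 
   q6    q10  q11  q12 
   q7     q4   q5   q6 
   q8     q7   q8   q9 
   q9    q10  q11  q12 
 * q10    q4   q5   q6 
 * q11    q7   q8   q9 
 * q12   q10  q11  q12 
(> = start, * = accepting)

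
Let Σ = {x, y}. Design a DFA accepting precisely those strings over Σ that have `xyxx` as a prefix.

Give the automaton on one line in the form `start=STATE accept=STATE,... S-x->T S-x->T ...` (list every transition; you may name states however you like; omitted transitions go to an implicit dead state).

Check the first 4 symbols one by one: q0 through q3 record how many have matched `xyxx` so far; any wrong symbol goes to the dead state q5. After all 4 match we enter the accepting sink q4.
6 states suffice.
        x   y  
>  q0   q1  q5 
   q1   q5  q2 
   q2   q3  q5 
   q3   q4  q5 
 * q4   q4  q4 
   q5   q5  q5 
(> = start, * = accepting)

start=q0 accept=q4 q0-x->q1 q0-y->q5 q1-x->q5 q1-y->q2 q2-x->q3 q2-y->q5 q3-x->q4 q3-y->q5 q4-x->q4 q4-y->q4 q5-x->q5 q5-y->q5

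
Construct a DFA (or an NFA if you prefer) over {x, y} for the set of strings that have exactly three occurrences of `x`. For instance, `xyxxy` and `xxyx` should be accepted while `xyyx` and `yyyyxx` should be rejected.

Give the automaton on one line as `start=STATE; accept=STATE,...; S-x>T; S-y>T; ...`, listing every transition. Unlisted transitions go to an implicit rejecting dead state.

start=s0; accept=s3; s0-x>s1; s0-y>s0; s1-x>s2; s1-y>s1; s2-x>s3; s2-y>s2; s3-x>s4; s3-y>s3; s4-x>s4; s4-y>s4

Only the number of `x`s matters, and only up to 4. Make a chain s0 → s1 → s2 → s3 → s4 advanced by each `x` (with s4 absorbing); every other symbol self-loops. The accepting set is {s3}.
With 5 states:
        x   y  
>  s0   s1  s0 
   s1   s2  s1 
   s2   s3  s2 
 * s3   s4  s3 
   s4   s4  s4 
(> = start, * = accepting)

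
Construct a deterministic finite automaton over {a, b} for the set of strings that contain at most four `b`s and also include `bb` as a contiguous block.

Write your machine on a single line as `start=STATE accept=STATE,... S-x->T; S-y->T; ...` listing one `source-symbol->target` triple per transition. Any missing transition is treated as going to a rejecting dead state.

Build one automaton per condition and run them in lockstep. The first has 6 states tracking the count of `b`s, saturating at 5; the second has 3 states tracking whether and how much of `bb` has been seen. A product state is a pair (one from each), accepting exactly when both do. Minimizing collapses redundant product states.
A 10-state machine:
        a   b  
>  q0   q0  q1 
   q1   q2  q3 
   q2   q2  q4 
 * q3   q3  q5 
   q4   q6  q5 
 * q5   q5  q7 
   q6   q6  q8 
 * q7   q7  q9 
   q8   q9  q7 
   q9   q9  q9 
(> = start, * = accepting)

start=q0; accept=q3,q5,q7; q0-a->q0; q0-b->q1; q1-a->q2; q1-b->q3; q2-a->q2; q2-b->q4; q3-a->q3; q3-b->q5; q4-a->q6; q4-b->q5; q5-a->q5; q5-b->q7; q6-a->q6; q6-b->q8; q7-a->q7; q7-b->q9; q8-a->q9; q8-b->q7; q9-a->q9; q9-b->q9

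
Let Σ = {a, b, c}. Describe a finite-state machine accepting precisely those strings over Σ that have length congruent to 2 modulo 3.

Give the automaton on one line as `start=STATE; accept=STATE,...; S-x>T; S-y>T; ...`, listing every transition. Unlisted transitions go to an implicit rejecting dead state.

Only the length mod 3 matters, so use a 3-cycle: from any state, every input symbol moves to the next state, wrapping q2 back to q0. Mark q2 accepting.
        a   b   c  
>  q0   q1  q1  q1 
   q1   q2  q2  q2 
 * q2   q0  q0  q0 
(> = start, * = accepting)

start=q0; accept=q2; q0-a>q1; q0-b>q1; q0-c>q1; q1-a>q2; q1-b>q2; q1-c>q2; q2-a>q0; q2-b>q0; q2-c>q0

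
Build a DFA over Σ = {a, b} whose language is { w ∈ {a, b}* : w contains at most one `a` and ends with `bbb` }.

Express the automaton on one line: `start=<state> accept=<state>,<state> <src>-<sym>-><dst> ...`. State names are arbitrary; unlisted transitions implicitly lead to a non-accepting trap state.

start=s0 accept=s8,s10 s0-a->s1 s0-b->s2 s1-a->s3 s1-b->s4 s2-a->s1 s2-b->s5 s3-a->s3 s3-b->s6 s4-a->s3 s4-b->s7 s5-a->s1 s5-b->s8 s6-a->s3 s6-b->s9 s7-a->s3 s7-b->s10 s8-a->s1 s8-b->s8 s9-a->s3 s9-b->s11 s10-a->s3 s10-b->s10 s11-a->s3 s11-b->s11

Build one automaton per condition and run them in lockstep. One (3 states) tracks the count of `a`s, saturating at 2; the other (4 states) tracks how much of the suffix `bbb` has currently been matched. Each combined state is a pair, one component from each; accept when both components accept.
A 12-state machine:
          a    b  
>  s0     s1   s2 
   s1     s3   s4 
   s2     s1   s5 
   s3     s3   s6 
   s4     s3   s7 
   s5     s1   s8 
   s6     s3   s9 
   s7     s3  s10 
 * s8     s1   s8 
   s9     s3  s11 
 * s10    s3  s10 
   s11    s3  s11 
(> = start, * = accepting)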